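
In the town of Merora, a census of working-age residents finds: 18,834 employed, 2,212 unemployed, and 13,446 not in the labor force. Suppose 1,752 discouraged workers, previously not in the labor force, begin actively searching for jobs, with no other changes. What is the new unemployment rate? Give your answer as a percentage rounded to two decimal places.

New unemployment rate ≈ 17.39%.

Initially, labor force = 18,834 + 2,212 = 21,046, so u = 2,212/21,046 = 10.51%.
After the change, unemployed and labor force both rise by 1,752 → E = 18,834, U = 3,964, labor force = 22,798.
New unemployment rate = 3,964 / 22,798 = 17.39%.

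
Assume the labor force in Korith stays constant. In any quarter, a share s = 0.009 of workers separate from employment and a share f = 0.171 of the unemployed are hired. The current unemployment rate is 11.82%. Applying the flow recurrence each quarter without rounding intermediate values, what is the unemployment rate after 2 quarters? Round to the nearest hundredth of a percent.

With a fixed labor force, u_{t+1} = u_t + s·(1−u_t) − f·u_t = u_t·(1−s−f) + s.
Here 1−s−f = 0.820 and s = 0.009.
u_1 = 0.118200 × 0.820 + 0.009 = 0.105924.
u_2 = 0.105924 × 0.820 + 0.009 = 0.095858.

Unemployment rate after two quarters ≈ 9.59%.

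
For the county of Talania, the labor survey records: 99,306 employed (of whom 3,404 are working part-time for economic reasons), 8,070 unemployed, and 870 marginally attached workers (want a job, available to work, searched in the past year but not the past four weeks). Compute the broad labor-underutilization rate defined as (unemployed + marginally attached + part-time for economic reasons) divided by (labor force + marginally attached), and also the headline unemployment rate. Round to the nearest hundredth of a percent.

Broad underutilization rate ≈ 11.40%; headline unemployment rate ≈ 7.52%.

Labor force = 99,306 + 8,070 = 107,376.
Numerator = 8,070 + 870 + 3,404 = 12,344.
Denominator = 107,376 + 870 = 108,246.
Broad rate = 12,344 / 108,246 = 11.40%.
Headline unemployment rate = 8,070 / 107,376 = 7.52%.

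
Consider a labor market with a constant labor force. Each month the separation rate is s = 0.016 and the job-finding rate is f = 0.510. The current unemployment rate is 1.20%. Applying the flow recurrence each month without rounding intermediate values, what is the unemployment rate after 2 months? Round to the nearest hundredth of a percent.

With a fixed labor force, u_{t+1} = u_t + s·(1−u_t) − f·u_t = u_t·(1−s−f) + s.
Here 1−s−f = 0.474 and s = 0.016.
u_1 = 0.012000 × 0.474 + 0.016 = 0.021688.
u_2 = 0.021688 × 0.474 + 0.016 = 0.026280.

Unemployment rate after two months ≈ 2.63%.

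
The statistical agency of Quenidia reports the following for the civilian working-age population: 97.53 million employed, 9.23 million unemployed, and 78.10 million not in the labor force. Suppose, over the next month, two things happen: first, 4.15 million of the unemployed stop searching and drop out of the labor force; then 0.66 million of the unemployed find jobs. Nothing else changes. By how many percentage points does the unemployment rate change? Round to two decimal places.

The unemployment rate changes by −4.34 percentage points.

Initially, labor force = 97.53 + 9.23 = 106.76 million, so u = 9.23/106.76 = 8.65%.
After the first change, unemployed and labor force both fall by 4.15 → E = 97.53, U = 5.08, labor force = 102.61 million.
After the second change, unemployed falls and employed rises by 0.66; labor force unchanged → E = 98.19, U = 4.42, labor force = 102.61 million.
New unemployment rate = 4.42 / 102.61 = 4.31%.
Change = 4.31% − 8.65% = −4.34 percentage points.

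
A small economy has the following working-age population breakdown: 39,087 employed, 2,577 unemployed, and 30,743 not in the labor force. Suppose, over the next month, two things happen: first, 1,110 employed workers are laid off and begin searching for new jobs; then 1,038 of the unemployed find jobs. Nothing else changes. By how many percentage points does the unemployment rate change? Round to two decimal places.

Initially, labor force = 39,087 + 2,577 = 41,664, so u = 2,577/41,664 = 6.19%.
After the first change, employed falls and unemployed rises by 1,110; labor force unchanged → E = 37,977, U = 3,687, labor force = 41,664.
After the second change, unemployed falls and employed rises by 1,038; labor force unchanged → E = 39,015, U = 2,649, labor force = 41,664.
New unemployment rate = 2,649 / 41,664 = 6.36%.
Change = 6.36% − 6.19% = +0.17 percentage points.

The unemployment rate changes by +0.17 percentage points.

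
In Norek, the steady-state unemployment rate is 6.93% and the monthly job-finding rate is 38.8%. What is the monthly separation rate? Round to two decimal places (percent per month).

Separation rate ≈ 2.89% per month.

From u* = s/(s+f): s = u·f/(1−u).
s = 0.0693 × 38.8 / (1 − 0.0693) = 2.6888 / 0.9307 ≈ 2.89% per month.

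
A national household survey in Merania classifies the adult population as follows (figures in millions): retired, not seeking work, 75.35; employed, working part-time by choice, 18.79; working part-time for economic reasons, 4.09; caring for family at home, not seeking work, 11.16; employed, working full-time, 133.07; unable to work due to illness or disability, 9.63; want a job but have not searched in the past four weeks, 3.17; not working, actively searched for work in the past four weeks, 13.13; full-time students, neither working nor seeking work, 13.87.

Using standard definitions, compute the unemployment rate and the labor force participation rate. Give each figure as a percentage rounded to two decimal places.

Unemployment rate ≈ 7.77%; labor force participation rate ≈ 59.90%.

Employed = 18.79 + 4.09 + 133.07 = 155.95 million (anyone who worked, including part-time for economic reasons, counts as employed).
Unemployed = 13.13 million.
Labor force = 155.95 + 13.13 = 169.08 million.
Not in labor force = 75.35 + 11.16 + 9.63 + 3.17 + 13.87 = 113.18 million (those not working and not actively searching are outside the labor force — including those who want a job but have given up searching).
Civilian working-age population = 169.08 + 113.18 = 282.26 million.
Unemployment rate = 13.13 / 169.08 = 7.77%.
Labor force participation rate = 169.08 / 282.26 = 59.90%.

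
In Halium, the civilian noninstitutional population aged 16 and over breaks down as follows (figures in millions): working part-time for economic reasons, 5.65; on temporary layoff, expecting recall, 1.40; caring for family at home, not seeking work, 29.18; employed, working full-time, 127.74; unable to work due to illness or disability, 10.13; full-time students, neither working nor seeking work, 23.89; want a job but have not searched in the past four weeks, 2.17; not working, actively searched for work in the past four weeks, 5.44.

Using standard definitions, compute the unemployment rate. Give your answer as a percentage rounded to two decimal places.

Employed = 5.65 + 127.74 = 133.39 million (anyone who worked, including part-time for economic reasons, counts as employed).
Unemployed = 1.40 + 5.44 = 6.84 million (jobless and actively searching, or on temporary layoff).
Labor force = 133.39 + 6.84 = 140.23 million.
Unemployment rate = 6.84 / 140.23 = 4.88%.

Unemployment rate ≈ 4.88%.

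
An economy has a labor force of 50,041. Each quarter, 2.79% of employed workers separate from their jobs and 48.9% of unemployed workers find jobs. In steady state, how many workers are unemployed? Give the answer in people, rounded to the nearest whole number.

About 2,701 are unemployed in steady state.

Steady-state unemployment rate u* = s/(s+f) = 2.79/(2.79+48.9) = 0.053976.
Unemployed = u* × labor force = 0.053976 × 50,041 ≈ 2,701.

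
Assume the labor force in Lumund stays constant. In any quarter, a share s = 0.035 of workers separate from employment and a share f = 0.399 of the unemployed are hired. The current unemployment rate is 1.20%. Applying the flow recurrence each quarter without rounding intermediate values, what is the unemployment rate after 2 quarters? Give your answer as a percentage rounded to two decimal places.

With a fixed labor force, u_{t+1} = u_t + s·(1−u_t) − f·u_t = u_t·(1−s−f) + s.
Here 1−s−f = 0.566 and s = 0.035.
u_1 = 0.012000 × 0.566 + 0.035 = 0.041792.
u_2 = 0.041792 × 0.566 + 0.035 = 0.058654.

Unemployment rate after two quarters ≈ 5.87%.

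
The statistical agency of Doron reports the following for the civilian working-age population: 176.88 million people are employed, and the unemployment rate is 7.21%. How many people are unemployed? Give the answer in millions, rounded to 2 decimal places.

About 13.74 million are unemployed.

Let U be the number unemployed. The labor force is E + U, and U/(E+U) = 0.0721.
So U = 0.0721 × 176.88 / (1 − 0.0721) = 12.7530 / 0.9279 ≈ 13.74 million.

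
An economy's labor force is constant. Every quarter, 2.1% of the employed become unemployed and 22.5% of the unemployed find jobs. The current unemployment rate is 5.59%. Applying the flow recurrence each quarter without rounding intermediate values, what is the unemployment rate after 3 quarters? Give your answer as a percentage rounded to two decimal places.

With a fixed labor force, u_{t+1} = u_t + s·(1−u_t) − f·u_t = u_t·(1−s−f) + s.
Here 1−s−f = 0.754 and s = 0.021.
u_1 = 0.055900 × 0.754 + 0.021 = 0.063149.
u_2 = 0.063149 × 0.754 + 0.021 = 0.068614.
u_3 = 0.068614 × 0.754 + 0.021 = 0.072735.

Unemployment rate after three quarters ≈ 7.27%.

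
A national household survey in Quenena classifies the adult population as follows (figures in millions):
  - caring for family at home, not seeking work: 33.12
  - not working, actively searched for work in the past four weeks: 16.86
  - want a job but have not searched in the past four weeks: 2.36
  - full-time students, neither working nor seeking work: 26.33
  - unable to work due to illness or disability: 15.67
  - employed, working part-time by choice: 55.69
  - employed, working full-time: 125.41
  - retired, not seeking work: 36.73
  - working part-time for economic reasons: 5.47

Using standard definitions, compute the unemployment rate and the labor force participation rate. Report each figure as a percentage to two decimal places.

Unemployment rate ≈ 8.29%; labor force participation rate ≈ 64.04%.

Employed = 55.69 + 125.41 + 5.47 = 186.57 million (anyone who worked, including part-time for economic reasons, counts as employed).
Unemployed = 16.86 million.
Labor force = 186.57 + 16.86 = 203.43 million.
Not in labor force = 33.12 + 2.36 + 26.33 + 15.67 + 36.73 = 114.21 million (those not working and not actively searching are outside the labor force — including those who want a job but have given up searching).
Civilian working-age population = 203.43 + 114.21 = 317.64 million.
Unemployment rate = 16.86 / 203.43 = 8.29%.
Labor force participation rate = 203.43 / 317.64 = 64.04%.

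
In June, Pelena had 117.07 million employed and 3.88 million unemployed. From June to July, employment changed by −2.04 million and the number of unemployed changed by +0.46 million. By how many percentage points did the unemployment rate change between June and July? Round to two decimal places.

The unemployment rate changed by +0.43 percentage points.

June: labor force = 117.07 + 3.88 = 120.95; u = 3.88/120.95 = 3.21%.
July: labor force = 115.03 + 4.34 = 119.37; u = 4.34/119.37 = 3.64%.
Change = 3.64% − 3.21% = +0.43 pp.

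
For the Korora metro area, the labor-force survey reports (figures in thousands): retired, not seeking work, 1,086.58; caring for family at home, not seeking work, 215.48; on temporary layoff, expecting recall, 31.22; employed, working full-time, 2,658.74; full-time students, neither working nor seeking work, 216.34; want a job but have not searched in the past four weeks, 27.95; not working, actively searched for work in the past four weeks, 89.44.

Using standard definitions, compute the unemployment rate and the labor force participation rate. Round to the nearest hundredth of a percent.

Employed = 2,658.74 thousand.
Unemployed = 31.22 + 89.44 = 120.66 thousand (jobless and actively searching, or on temporary layoff).
Labor force = 2,658.74 + 120.66 = 2,779.40 thousand.
Not in labor force = 1,086.58 + 215.48 + 216.34 + 27.95 = 1,546.35 thousand (those not working and not actively searching are outside the labor force — including those who want a job but have given up searching).
Civilian working-age population = 2,779.40 + 1,546.35 = 4,325.75 thousand.
Unemployment rate = 120.66 / 2,779.40 = 4.34%.
Labor force participation rate = 2,779.40 / 4,325.75 = 64.25%.

Unemployment rate ≈ 4.34%; labor force participation rate ≈ 64.25%.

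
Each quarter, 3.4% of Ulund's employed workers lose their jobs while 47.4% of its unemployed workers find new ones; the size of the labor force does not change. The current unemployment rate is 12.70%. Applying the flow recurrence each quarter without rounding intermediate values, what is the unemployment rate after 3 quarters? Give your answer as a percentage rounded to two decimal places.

Unemployment rate after three quarters ≈ 7.41%.

With a fixed labor force, u_{t+1} = u_t + s·(1−u_t) − f·u_t = u_t·(1−s−f) + s.
Here 1−s−f = 0.492 and s = 0.034.
u_1 = 0.127000 × 0.492 + 0.034 = 0.096484.
u_2 = 0.096484 × 0.492 + 0.034 = 0.081470.
u_3 = 0.081470 × 0.492 + 0.034 = 0.074083.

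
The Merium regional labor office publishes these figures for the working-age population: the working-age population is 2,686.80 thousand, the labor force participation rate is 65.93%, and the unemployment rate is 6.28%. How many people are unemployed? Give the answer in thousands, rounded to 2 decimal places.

Labor force = 0.6593 × 2,686.80 = 1,771.41 thousand.
Unemployed = 0.0628 × 1,771.41 ≈ 111.24 thousand.

About 111.24 thousand are unemployed.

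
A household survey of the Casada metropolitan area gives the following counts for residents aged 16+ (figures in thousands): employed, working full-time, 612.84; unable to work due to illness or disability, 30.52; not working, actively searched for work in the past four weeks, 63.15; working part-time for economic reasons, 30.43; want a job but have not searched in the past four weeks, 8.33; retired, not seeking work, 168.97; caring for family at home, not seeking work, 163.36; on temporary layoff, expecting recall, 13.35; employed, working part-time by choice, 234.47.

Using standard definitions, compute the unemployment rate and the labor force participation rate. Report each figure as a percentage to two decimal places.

Employed = 612.84 + 30.43 + 234.47 = 877.74 thousand (anyone who worked, including part-time for economic reasons, counts as employed).
Unemployed = 63.15 + 13.35 = 76.50 thousand (jobless and actively searching, or on temporary layoff).
Labor force = 877.74 + 76.50 = 954.24 thousand.
Not in labor force = 30.52 + 8.33 + 168.97 + 163.36 = 371.18 thousand (those not working and not actively searching are outside the labor force — including those who want a job but have given up searching).
Civilian working-age population = 954.24 + 371.18 = 1,325.42 thousand.
Unemployment rate = 76.50 / 954.24 = 8.02%.
Labor force participation rate = 954.24 / 1,325.42 = 72.00%.

Unemployment rate ≈ 8.02%; labor force participation rate ≈ 72.00%.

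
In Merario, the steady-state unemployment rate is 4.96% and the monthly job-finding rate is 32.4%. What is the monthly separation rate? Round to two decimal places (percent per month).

Separation rate ≈ 1.69% per month.

From u* = s/(s+f): s = u·f/(1−u).
s = 0.0496 × 32.4 / (1 − 0.0496) = 1.6070 / 0.9504 ≈ 1.69% per month.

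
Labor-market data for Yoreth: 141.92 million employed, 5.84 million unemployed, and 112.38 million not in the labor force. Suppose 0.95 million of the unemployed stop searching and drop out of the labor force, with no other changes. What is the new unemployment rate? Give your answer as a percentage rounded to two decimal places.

Initially, labor force = 141.92 + 5.84 = 147.76 million, so u = 5.84/147.76 = 3.95%.
After the change, unemployed and labor force both fall by 0.95 → E = 141.92, U = 4.89, labor force = 146.81 million.
New unemployment rate = 4.89 / 146.81 = 3.33%.

New unemployment rate ≈ 3.33%.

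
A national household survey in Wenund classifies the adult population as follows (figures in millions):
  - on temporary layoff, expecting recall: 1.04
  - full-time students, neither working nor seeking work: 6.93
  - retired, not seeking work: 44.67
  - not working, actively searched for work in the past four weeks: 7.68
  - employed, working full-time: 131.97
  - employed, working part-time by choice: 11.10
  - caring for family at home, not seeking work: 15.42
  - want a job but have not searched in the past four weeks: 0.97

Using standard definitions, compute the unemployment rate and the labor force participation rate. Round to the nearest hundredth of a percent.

Unemployment rate ≈ 5.74%; labor force participation rate ≈ 69.06%.

Employed = 131.97 + 11.10 = 143.07 million.
Unemployed = 1.04 + 7.68 = 8.72 million (jobless and actively searching, or on temporary layoff).
Labor force = 143.07 + 8.72 = 151.79 million.
Not in labor force = 6.93 + 44.67 + 15.42 + 0.97 = 67.99 million (those not working and not actively searching are outside the labor force — including those who want a job but have given up searching).
Civilian working-age population = 151.79 + 67.99 = 219.78 million.
Unemployment rate = 8.72 / 151.79 = 5.74%.
Labor force participation rate = 151.79 / 219.78 = 69.06%.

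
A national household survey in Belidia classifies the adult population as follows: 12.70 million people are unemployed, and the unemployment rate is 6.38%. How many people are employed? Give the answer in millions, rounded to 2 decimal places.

About 186.36 million are employed.

Labor force = U / u = 12.70 / 0.0638 ≈ 199.06 million.
Employed = labor force − unemployed = 199.06 − 12.70 = 186.36 million.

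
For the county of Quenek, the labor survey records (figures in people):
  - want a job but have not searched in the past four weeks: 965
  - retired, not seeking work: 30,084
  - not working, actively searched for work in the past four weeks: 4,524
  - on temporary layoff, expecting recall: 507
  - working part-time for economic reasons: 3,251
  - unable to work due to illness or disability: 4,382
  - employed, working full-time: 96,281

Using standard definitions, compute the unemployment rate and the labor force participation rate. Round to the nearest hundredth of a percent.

Unemployment rate ≈ 4.81%; labor force participation rate ≈ 74.69%.

Employed = 3,251 + 96,281 = 99,532 (anyone who worked, including part-time for economic reasons, counts as employed).
Unemployed = 4,524 + 507 = 5,031 (jobless and actively searching, or on temporary layoff).
Labor force = 99,532 + 5,031 = 104,563.
Not in labor force = 965 + 30,084 + 4,382 = 35,431 (those not working and not actively searching are outside the labor force — including those who want a job but have given up searching).
Civilian working-age population = 104,563 + 35,431 = 139,994.
Unemployment rate = 5,031 / 104,563 = 4.81%.
Labor force participation rate = 104,563 / 139,994 = 74.69%.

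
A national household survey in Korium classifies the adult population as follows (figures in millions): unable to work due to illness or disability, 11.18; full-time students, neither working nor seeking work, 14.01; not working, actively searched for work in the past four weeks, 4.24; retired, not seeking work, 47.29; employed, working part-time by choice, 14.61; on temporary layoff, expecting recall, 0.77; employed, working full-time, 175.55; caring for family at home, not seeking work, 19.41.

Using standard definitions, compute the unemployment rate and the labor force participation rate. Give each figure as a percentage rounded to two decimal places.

Employed = 14.61 + 175.55 = 190.16 million.
Unemployed = 4.24 + 0.77 = 5.01 million (jobless and actively searching, or on temporary layoff).
Labor force = 190.16 + 5.01 = 195.17 million.
Not in labor force = 11.18 + 14.01 + 47.29 + 19.41 = 91.89 million (those not working and not actively searching are outside the labor force).
Civilian working-age population = 195.17 + 91.89 = 287.06 million.
Unemployment rate = 5.01 / 195.17 = 2.57%.
Labor force participation rate = 195.17 / 287.06 = 67.99%.

Unemployment rate ≈ 2.57%; labor force participation rate ≈ 67.99%.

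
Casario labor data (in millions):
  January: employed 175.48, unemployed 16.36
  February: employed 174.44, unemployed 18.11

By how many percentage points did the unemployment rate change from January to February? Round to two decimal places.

The unemployment rate changed by +0.88 percentage points.

January: labor force = 175.48 + 16.36 = 191.84; u = 16.36/191.84 = 8.53%.
February: labor force = 174.44 + 18.11 = 192.55; u = 18.11/192.55 = 9.41%.
Change = 9.41% − 8.53% = +0.88 pp.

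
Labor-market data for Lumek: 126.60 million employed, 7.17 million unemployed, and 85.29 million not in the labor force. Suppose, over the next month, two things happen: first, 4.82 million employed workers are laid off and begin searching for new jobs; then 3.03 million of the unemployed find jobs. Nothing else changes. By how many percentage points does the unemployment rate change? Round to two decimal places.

The unemployment rate changes by +1.34 percentage points.

Initially, labor force = 126.60 + 7.17 = 133.77 million, so u = 7.17/133.77 = 5.36%.
After the first change, employed falls and unemployed rises by 4.82; labor force unchanged → E = 121.78, U = 11.99, labor force = 133.77 million.
After the second change, unemployed falls and employed rises by 3.03; labor force unchanged → E = 124.81, U = 8.96, labor force = 133.77 million.
New unemployment rate = 8.96 / 133.77 = 6.70%.
Change = 6.70% − 5.36% = +1.34 percentage points.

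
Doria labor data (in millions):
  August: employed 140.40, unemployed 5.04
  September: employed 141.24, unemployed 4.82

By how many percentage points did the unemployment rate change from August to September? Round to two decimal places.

August: labor force = 140.40 + 5.04 = 145.44; u = 5.04/145.44 = 3.47%.
September: labor force = 141.24 + 4.82 = 146.06; u = 4.82/146.06 = 3.30%.
Change = 3.30% − 3.47% = −0.17 pp.

The unemployment rate changed by −0.17 percentage points.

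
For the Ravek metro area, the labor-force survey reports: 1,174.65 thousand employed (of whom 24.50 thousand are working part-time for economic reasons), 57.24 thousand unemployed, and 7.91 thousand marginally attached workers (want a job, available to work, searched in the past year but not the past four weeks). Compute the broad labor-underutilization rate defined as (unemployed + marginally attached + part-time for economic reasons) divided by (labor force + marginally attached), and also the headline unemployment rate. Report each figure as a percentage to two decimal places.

Broad underutilization rate ≈ 7.23%; headline unemployment rate ≈ 4.65%.

Labor force = 1,174.65 + 57.24 = 1,231.89 thousand.
Numerator = 57.24 + 7.91 + 24.50 = 89.65 thousand.
Denominator = 1,231.89 + 7.91 = 1,239.80 thousand.
Broad rate = 89.65 / 1,239.80 = 7.23%.
Headline unemployment rate = 57.24 / 1,231.89 = 4.65%.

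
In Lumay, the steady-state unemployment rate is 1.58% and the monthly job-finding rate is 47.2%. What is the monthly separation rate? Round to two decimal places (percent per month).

Separation rate ≈ 0.76% per month.

From u* = s/(s+f): s = u·f/(1−u).
s = 0.0158 × 47.2 / (1 − 0.0158) = 0.7458 / 0.9842 ≈ 0.76% per month.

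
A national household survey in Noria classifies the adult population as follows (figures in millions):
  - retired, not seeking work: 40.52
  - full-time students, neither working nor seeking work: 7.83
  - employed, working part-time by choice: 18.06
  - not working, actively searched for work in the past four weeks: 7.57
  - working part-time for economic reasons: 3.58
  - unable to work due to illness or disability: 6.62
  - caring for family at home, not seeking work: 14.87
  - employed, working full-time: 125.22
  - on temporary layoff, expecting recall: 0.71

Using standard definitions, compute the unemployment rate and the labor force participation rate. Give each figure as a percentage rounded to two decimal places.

Unemployment rate ≈ 5.34%; labor force participation rate ≈ 68.96%.

Employed = 18.06 + 3.58 + 125.22 = 146.86 million (anyone who worked, including part-time for economic reasons, counts as employed).
Unemployed = 7.57 + 0.71 = 8.28 million (jobless and actively searching, or on temporary layoff).
Labor force = 146.86 + 8.28 = 155.14 million.
Not in labor force = 40.52 + 7.83 + 6.62 + 14.87 = 69.84 million (those not working and not actively searching are outside the labor force).
Civilian working-age population = 155.14 + 69.84 = 224.98 million.
Unemployment rate = 8.28 / 155.14 = 5.34%.
Labor force participation rate = 155.14 / 224.98 = 68.96%.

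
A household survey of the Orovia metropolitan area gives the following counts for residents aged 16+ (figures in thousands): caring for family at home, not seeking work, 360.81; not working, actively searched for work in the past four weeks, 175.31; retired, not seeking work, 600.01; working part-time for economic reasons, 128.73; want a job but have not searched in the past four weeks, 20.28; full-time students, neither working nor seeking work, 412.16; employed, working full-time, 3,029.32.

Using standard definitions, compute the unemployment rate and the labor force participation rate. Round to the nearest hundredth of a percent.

Unemployment rate ≈ 5.26%; labor force participation rate ≈ 70.52%.

Employed = 128.73 + 3,029.32 = 3,158.05 thousand (anyone who worked, including part-time for economic reasons, counts as employed).
Unemployed = 175.31 thousand.
Labor force = 3,158.05 + 175.31 = 3,333.36 thousand.
Not in labor force = 360.81 + 600.01 + 20.28 + 412.16 = 1,393.26 thousand (those not working and not actively searching are outside the labor force — including those who want a job but have given up searching).
Civilian working-age population = 3,333.36 + 1,393.26 = 4,726.62 thousand.
Unemployment rate = 175.31 / 3,333.36 = 5.26%.
Labor force participation rate = 3,333.36 / 4,726.62 = 70.52%.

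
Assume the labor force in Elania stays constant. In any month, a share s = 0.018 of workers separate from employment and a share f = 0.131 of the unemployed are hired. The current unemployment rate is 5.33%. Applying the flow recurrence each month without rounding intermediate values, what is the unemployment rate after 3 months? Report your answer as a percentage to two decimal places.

Unemployment rate after three months ≈ 7.92%.

With a fixed labor force, u_{t+1} = u_t + s·(1−u_t) − f·u_t = u_t·(1−s−f) + s.
Here 1−s−f = 0.851 and s = 0.018.
u_1 = 0.053300 × 0.851 + 0.018 = 0.063358.
u_2 = 0.063358 × 0.851 + 0.018 = 0.071918.
u_3 = 0.071918 × 0.851 + 0.018 = 0.079202.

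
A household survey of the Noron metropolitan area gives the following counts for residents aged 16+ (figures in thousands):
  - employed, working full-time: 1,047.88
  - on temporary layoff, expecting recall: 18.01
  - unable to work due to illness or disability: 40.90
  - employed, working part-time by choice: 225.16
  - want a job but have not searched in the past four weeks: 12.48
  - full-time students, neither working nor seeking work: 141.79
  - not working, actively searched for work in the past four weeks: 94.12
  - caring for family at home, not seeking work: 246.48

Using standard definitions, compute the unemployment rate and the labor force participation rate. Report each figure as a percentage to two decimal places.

Unemployment rate ≈ 8.10%; labor force participation rate ≈ 75.82%.

Employed = 1,047.88 + 225.16 = 1,273.04 thousand.
Unemployed = 18.01 + 94.12 = 112.13 thousand (jobless and actively searching, or on temporary layoff).
Labor force = 1,273.04 + 112.13 = 1,385.17 thousand.
Not in labor force = 40.90 + 12.48 + 141.79 + 246.48 = 441.65 thousand (those not working and not actively searching are outside the labor force — including those who want a job but have given up searching).
Civilian working-age population = 1,385.17 + 441.65 = 1,826.82 thousand.
Unemployment rate = 112.13 / 1,385.17 = 8.10%.
Labor force participation rate = 1,385.17 / 1,826.82 = 75.82%.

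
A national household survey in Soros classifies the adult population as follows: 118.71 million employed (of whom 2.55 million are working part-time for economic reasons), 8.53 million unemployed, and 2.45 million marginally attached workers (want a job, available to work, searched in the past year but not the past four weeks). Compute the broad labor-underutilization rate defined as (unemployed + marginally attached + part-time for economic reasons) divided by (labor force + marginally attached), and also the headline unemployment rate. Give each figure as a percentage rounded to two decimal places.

Labor force = 118.71 + 8.53 = 127.24 million.
Numerator = 8.53 + 2.45 + 2.55 = 13.53 million.
Denominator = 127.24 + 2.45 = 129.69 million.
Broad rate = 13.53 / 129.69 = 10.43%.
Headline unemployment rate = 8.53 / 127.24 = 6.70%.

Broad underutilization rate ≈ 10.43%; headline unemployment rate ≈ 6.70%.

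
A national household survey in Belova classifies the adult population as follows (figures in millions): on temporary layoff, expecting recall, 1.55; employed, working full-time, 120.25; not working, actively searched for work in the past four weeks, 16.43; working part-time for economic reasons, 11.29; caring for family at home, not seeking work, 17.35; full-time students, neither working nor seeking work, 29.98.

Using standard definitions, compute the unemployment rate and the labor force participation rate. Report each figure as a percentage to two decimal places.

Unemployment rate ≈ 12.03%; labor force participation rate ≈ 75.96%.

Employed = 120.25 + 11.29 = 131.54 million (anyone who worked, including part-time for economic reasons, counts as employed).
Unemployed = 1.55 + 16.43 = 17.98 million (jobless and actively searching, or on temporary layoff).
Labor force = 131.54 + 17.98 = 149.52 million.
Not in labor force = 17.35 + 29.98 = 47.33 million (those not working and not actively searching are outside the labor force).
Civilian working-age population = 149.52 + 47.33 = 196.85 million.
Unemployment rate = 17.98 / 149.52 = 12.03%.
Labor force participation rate = 149.52 / 196.85 = 75.96%.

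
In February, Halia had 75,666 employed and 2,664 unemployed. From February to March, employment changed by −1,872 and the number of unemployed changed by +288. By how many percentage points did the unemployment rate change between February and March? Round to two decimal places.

The unemployment rate changed by +0.45 percentage points.

February: labor force = 75,666 + 2,664 = 78,330; u = 2,664/78,330 = 3.40%.
March: labor force = 73,794 + 2,952 = 76,746; u = 2,952/76,746 = 3.85%.
Change = 3.85% − 3.40% = +0.45 pp.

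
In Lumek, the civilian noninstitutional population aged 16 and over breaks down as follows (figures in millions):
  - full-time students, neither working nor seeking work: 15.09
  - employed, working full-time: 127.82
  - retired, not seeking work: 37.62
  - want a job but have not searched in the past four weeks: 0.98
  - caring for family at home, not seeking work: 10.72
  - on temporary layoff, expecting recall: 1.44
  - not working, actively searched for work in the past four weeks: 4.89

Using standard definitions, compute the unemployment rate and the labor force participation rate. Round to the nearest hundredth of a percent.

Employed = 127.82 million.
Unemployed = 1.44 + 4.89 = 6.33 million (jobless and actively searching, or on temporary layoff).
Labor force = 127.82 + 6.33 = 134.15 million.
Not in labor force = 15.09 + 37.62 + 0.98 + 10.72 = 64.41 million (those not working and not actively searching are outside the labor force — including those who want a job but have given up searching).
Civilian working-age population = 134.15 + 64.41 = 198.56 million.
Unemployment rate = 6.33 / 134.15 = 4.72%.
Labor force participation rate = 134.15 / 198.56 = 67.56%.

Unemployment rate ≈ 4.72%; labor force participation rate ≈ 67.56%.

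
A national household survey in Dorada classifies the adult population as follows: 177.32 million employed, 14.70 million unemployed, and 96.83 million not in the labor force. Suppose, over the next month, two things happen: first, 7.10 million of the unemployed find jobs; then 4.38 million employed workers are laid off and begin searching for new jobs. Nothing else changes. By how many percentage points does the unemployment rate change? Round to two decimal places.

Initially, labor force = 177.32 + 14.70 = 192.02 million, so u = 14.70/192.02 = 7.66%.
After the first change, unemployed falls and employed rises by 7.10; labor force unchanged → E = 184.42, U = 7.60, labor force = 192.02 million.
After the second change, employed falls and unemployed rises by 4.38; labor force unchanged → E = 180.04, U = 11.98, labor force = 192.02 million.
New unemployment rate = 11.98 / 192.02 = 6.24%.
Change = 6.24% − 7.66% = −1.42 percentage points.

The unemployment rate changes by −1.42 percentage points.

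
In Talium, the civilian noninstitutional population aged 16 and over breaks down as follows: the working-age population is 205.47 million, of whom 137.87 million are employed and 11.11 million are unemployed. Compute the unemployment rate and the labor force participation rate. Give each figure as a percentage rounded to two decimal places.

Labor force = employed + unemployed = 137.87 + 11.11 = 148.98 million.
Unemployment rate = 11.11 / 148.98 = 7.46%.
Labor force participation rate = 148.98 / 205.47 = 72.51%.

Unemployment rate ≈ 7.46%; labor force participation rate ≈ 72.51%.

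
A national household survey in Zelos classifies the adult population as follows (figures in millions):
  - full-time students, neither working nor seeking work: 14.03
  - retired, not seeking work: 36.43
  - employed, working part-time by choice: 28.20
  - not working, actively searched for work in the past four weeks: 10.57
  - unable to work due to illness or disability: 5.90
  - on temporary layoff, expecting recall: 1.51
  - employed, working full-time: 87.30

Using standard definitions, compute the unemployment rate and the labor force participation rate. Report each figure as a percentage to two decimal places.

Unemployment rate ≈ 9.47%; labor force participation rate ≈ 69.36%.

Employed = 28.20 + 87.30 = 115.50 million.
Unemployed = 10.57 + 1.51 = 12.08 million (jobless and actively searching, or on temporary layoff).
Labor force = 115.50 + 12.08 = 127.58 million.
Not in labor force = 14.03 + 36.43 + 5.90 = 56.36 million (those not working and not actively searching are outside the labor force).
Civilian working-age population = 127.58 + 56.36 = 183.94 million.
Unemployment rate = 12.08 / 127.58 = 9.47%.
Labor force participation rate = 127.58 / 183.94 = 69.36%.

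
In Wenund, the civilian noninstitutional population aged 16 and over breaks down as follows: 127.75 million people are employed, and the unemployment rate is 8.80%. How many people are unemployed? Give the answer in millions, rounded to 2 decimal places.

Let U be the number unemployed. The labor force is E + U, and U/(E+U) = 0.0880.
So U = 0.0880 × 127.75 / (1 − 0.0880) = 11.2420 / 0.9120 ≈ 12.33 million.

About 12.33 million are unemployed.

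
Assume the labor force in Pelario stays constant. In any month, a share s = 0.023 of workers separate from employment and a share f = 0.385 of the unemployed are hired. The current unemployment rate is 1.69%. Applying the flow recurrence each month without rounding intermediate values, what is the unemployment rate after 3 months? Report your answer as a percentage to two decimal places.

With a fixed labor force, u_{t+1} = u_t + s·(1−u_t) − f·u_t = u_t·(1−s−f) + s.
Here 1−s−f = 0.592 and s = 0.023.
u_1 = 0.016900 × 0.592 + 0.023 = 0.033005.
u_2 = 0.033005 × 0.592 + 0.023 = 0.042539.
u_3 = 0.042539 × 0.592 + 0.023 = 0.048183.

Unemployment rate after three months ≈ 4.82%.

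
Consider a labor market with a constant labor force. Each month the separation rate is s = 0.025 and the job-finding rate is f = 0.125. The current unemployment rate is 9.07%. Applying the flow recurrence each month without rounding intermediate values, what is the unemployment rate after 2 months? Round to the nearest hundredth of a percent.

Unemployment rate after two months ≈ 11.18%.

With a fixed labor force, u_{t+1} = u_t + s·(1−u_t) − f·u_t = u_t·(1−s−f) + s.
Here 1−s−f = 0.850 and s = 0.025.
u_1 = 0.090700 × 0.850 + 0.025 = 0.102095.
u_2 = 0.102095 × 0.850 + 0.025 = 0.111781.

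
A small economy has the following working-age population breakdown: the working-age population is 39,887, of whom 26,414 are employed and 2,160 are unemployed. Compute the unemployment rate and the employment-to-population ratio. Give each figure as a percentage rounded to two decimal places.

Unemployment rate ≈ 7.56%; employment-population ratio ≈ 66.22%.

Labor force = employed + unemployed = 26,414 + 2,160 = 28,574.
Unemployment rate = 2,160 / 28,574 = 7.56%.
Employment-population ratio = 26,414 / 39,887 = 66.22%.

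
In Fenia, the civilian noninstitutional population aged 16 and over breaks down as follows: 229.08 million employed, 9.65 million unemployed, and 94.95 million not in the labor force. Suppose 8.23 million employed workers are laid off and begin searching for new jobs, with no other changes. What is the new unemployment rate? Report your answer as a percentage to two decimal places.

New unemployment rate ≈ 7.49%.

Initially, labor force = 229.08 + 9.65 = 238.73 million, so u = 9.65/238.73 = 4.04%.
After the change, employed falls and unemployed rises by 8.23; labor force unchanged → E = 220.85, U = 17.88, labor force = 238.73 million.
New unemployment rate = 17.88 / 238.73 = 7.49%.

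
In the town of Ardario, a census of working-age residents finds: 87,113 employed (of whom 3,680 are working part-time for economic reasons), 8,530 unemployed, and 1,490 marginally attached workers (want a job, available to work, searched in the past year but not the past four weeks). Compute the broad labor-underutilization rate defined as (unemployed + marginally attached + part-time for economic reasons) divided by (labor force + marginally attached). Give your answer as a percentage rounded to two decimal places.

Broad underutilization rate ≈ 14.10%.

Labor force = 87,113 + 8,530 = 95,643.
Numerator = 8,530 + 1,490 + 3,680 = 13,700.
Denominator = 95,643 + 1,490 = 97,133.
Broad rate = 13,700 / 97,133 = 14.10%.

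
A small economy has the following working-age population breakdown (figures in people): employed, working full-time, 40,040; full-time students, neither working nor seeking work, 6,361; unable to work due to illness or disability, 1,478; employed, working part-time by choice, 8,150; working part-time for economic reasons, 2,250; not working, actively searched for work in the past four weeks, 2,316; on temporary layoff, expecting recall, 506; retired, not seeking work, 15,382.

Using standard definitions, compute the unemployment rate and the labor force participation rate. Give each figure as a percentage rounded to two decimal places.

Unemployment rate ≈ 5.30%; labor force participation rate ≈ 69.64%.

Employed = 40,040 + 8,150 + 2,250 = 50,440 (anyone who worked, including part-time for economic reasons, counts as employed).
Unemployed = 2,316 + 506 = 2,822 (jobless and actively searching, or on temporary layoff).
Labor force = 50,440 + 2,822 = 53,262.
Not in labor force = 6,361 + 1,478 + 15,382 = 23,221 (those not working and not actively searching are outside the labor force).
Civilian working-age population = 53,262 + 23,221 = 76,483.
Unemployment rate = 2,822 / 53,262 = 5.30%.
Labor force participation rate = 53,262 / 76,483 = 69.64%.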